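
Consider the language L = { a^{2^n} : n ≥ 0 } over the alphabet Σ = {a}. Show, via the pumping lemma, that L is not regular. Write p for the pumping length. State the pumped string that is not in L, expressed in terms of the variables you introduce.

Toward a contradiction, assume L is regular with pumping length p.
Take w = a^{2^p} ∈ L with |w| = 2^p ≥ p.
By the pumping lemma, w = xyz with |xy| ≤ p and |y| > 0.
Then y = a^k for some k with 1 ≤ k ≤ p.
Pump with i = 2: xy^2z = a^{2^p+k}. Since 1 ≤ k ≤ p < 2^p, we have 2^p < 2^p+k < 2^{p+1}, so 2^p+k is not a power of 2. So xy^2z ∉ L.
This is a contradiction; hence L is not regular.

a^{2^p+k}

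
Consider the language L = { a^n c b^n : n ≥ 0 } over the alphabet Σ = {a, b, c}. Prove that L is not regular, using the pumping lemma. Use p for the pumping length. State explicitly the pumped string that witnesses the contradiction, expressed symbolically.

a^{p+k} c b^p

Assume L is regular; let p be its pumping constant.
Take w = a^p c b^p ∈ L with |w| = 2p+1 ≥ p.
Write w = xyz as guaranteed by the lemma, with |xy| ≤ p and y is nonempty.
Because |xy| ≤ p and w begins with p copies of a, we have y = a^k with 1 ≤ k ≤ p.
Pump with i = 2: xy^2z = a^{p+k} c b^p, which would require p+k = p. But k ≥ 1, so xy^2z ∉ L.
This is a contradiction; hence L is not regular.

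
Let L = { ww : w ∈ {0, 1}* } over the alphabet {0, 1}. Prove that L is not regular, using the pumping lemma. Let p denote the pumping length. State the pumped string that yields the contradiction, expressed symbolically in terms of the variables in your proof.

0^{p+k} 1^p 0^p 1^p

Assume L is regular; let p be its pumping constant.
Take w = 0^p 1^p 0^p 1^p = uu where u = 0^p1^p; then w ∈ L and |w| = 4p ≥ p.
By the pumping lemma, w = xyz with |xy| ≤ p and y is nonempty.
Because |xy| ≤ p and w begins with p copies of 0, we have y = 0^k with 1 ≤ k ≤ p.
Pump with i = 2: xy^2z = 0^{p+k} 1^p 0^p 1^p, of length 4p+k. Suppose this equals vv. The string starts with 0 and ends with 1, so v does too; thus the boundary between the two copies of v is a 1→0 transition. There is exactly one such transition, at position 2p+k, so |v| = 2p+k and |vv| = 4p+2k ≠ 4p+k since k ≥ 1. So xy^2z ∉ L.
This contradicts the pumping lemma, so L is not regular.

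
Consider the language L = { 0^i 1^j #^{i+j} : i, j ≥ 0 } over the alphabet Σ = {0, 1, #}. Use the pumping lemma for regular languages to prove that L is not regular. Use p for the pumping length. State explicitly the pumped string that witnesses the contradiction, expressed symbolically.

0^{p+k} 1^p #^{2p}

Suppose for contradiction that L is regular, and let p be the pumping length.
Take w = 0^p 1^p #^{2p} ∈ L (with i=j=p, i+j=2p), |w| = 4p ≥ p.
The pumping lemma gives a decomposition w = xyz where |xy| ≤ p and |y| > 0.
The first p characters of w are 0's, so xy (and hence y) consists only of 0's. Write y = 0^k, 1 ≤ k ≤ p.
Consider xy^2z = 0^{p+k} 1^p #^{2p}. Now the 0- and 1-counts sum to 2p+k, but the #-count is 2p ≠ 2p+k. So xy^2z ∉ L.
Contradiction. Therefore L is not regular.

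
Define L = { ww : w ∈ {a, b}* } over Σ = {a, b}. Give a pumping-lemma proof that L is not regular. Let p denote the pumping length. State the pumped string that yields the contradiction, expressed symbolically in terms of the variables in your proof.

a^{p+k} b^p a^p b^p

Assume L is regular; let p be its pumping constant.
Take w = a^p b^p a^p b^p = uu where u = a^pb^p; then w ∈ L and |w| = 4p ≥ p.
By the pumping lemma, w = xyz with |xy| ≤ p and y is nonempty.
Because |xy| ≤ p and w begins with p copies of a, we have y = a^k with 1 ≤ k ≤ p.
Pump with i = 2: xy^2z = a^{p+k} b^p a^p b^p, of length 4p+k. Suppose this equals vv. The string starts with a and ends with b, so v does too; thus the boundary between the two copies of v is a b→a transition. There is exactly one such transition, at position 2p+k, so |v| = 2p+k and |vv| = 4p+2k ≠ 4p+k since k ≥ 1. So xy^2z ∉ L.
This is a contradiction; hence L is not regular.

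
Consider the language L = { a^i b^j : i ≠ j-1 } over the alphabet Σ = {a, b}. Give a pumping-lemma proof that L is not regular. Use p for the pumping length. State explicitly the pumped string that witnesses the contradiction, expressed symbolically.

Assume L is regular. Let p be the pumping length given by the pumping lemma.
Choose w = a^p b^{p+p!+1}. Since p ≠ (p+p!+1)-1 = p+p!, w ∈ L; and |w| ≥ p.
Write w = xyz as guaranteed by the lemma, with |xy| ≤ p and |y| ≥ 1.
The first p characters of w are a's, so xy (and hence y) consists only of a's. Write y = a^k, 1 ≤ k ≤ p.
Since 1 ≤ k ≤ p, k divides p!; set t = 1 + p!/k. Then xy^t z has p + (p!/k)·k = p + p! copies of a. Now the a-count is p+p! and (b-count)-1 = (p+p!+1)-1 = p+p!, so i ≠ j-1 fails. So xy^t z = a^{p+p!} b^{p+p!+1} ∉ L.
Contradiction. Therefore L is not regular.

a^{p+p!} b^{p+p!+1}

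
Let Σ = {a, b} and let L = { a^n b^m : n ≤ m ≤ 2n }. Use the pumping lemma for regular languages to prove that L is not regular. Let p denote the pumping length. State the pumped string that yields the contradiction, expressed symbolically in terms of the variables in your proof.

a^{p+k} b^p

Suppose for contradiction that L is regular, and let p be the pumping length.
Take w = a^p b^p ∈ L (since p ≤ p ≤ 2p), with |w| = 2p ≥ p.
By the pumping lemma, w = xyz with |xy| ≤ p and |y| ≥ 1.
Since the first p symbols of w are all a's and |xy| ≤ p, y lies entirely in the leading a-block: y = a^k for some k with 1 ≤ k ≤ p.
Pump with i = 2: xy^2z = a^{p+k} b^p. Now n = p+k > p = m, so the condition n ≤ m fails. Thus xy^2z ∉ L.
This contradicts the pumping lemma, so L is not regular.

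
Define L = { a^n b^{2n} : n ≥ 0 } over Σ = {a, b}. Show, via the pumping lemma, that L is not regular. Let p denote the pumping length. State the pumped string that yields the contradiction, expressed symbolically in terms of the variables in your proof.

Assume L is regular; let p be its pumping constant.
Choose w = a^p b^{2p}, which is in L with |w| = 3p ≥ p.
The pumping lemma gives a decomposition w = xyz where |xy| ≤ p and |y| > 0.
Because |xy| ≤ p and w begins with p copies of a, we have y = a^k with 1 ≤ k ≤ p.
Pump with i = 2: xy^2z = a^{p+k} b^{2p}. For this to lie in L we would need 2p = 2(p+k), which forces k = 0. But k ≥ 1, so xy^2z ∉ L.
This is a contradiction; hence L is not regular.

a^{p+k} b^{2p}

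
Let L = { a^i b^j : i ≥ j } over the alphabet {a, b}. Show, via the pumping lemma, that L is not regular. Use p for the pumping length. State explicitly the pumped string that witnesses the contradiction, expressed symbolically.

a^{p-k} b^p

Suppose for contradiction that L is regular, and let p be the pumping length.
Choose w = a^p b^p ∈ L, with |w| = 2p ≥ p.
Write w = xyz as guaranteed by the lemma, with |xy| ≤ p and y is nonempty.
Because |xy| ≤ p and w begins with p copies of a, we have y = a^k with 1 ≤ k ≤ p.
Consider xy^0z = xz = a^{p-k} b^p. Since k ≥ 1, the a-count p-k is less than p, so i ≥ j fails; thus xz ∉ L.
Contradiction. Therefore L is not regular.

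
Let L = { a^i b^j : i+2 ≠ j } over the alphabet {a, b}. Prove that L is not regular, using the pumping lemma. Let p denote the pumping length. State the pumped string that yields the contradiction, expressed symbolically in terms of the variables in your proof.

Assume L is regular. Let p be the pumping length given by the pumping lemma.
Choose w = a^p b^{p+p!+2}. Since p ≠ (p+p!+2)-2 = p+p!, w ∈ L; and |w| ≥ p.
By the pumping lemma, w = xyz with |xy| ≤ p and |y| > 0.
Because |xy| ≤ p and w begins with p copies of a, we have y = a^k with 1 ≤ k ≤ p.
Since 1 ≤ k ≤ p, k divides p!; set t = 1 + p!/k. Then xy^t z has p + (p!/k)·k = p + p! copies of a. Now the a-count is p+p! and (b-count)-2 = (p+p!+2)-2 = p+p!, so i+2 ≠ j fails. So xy^t z = a^{p+p!} b^{p+p!+2} ∉ L.
This is a contradiction; hence L is not regular.

a^{p+p!} b^{p+p!+2}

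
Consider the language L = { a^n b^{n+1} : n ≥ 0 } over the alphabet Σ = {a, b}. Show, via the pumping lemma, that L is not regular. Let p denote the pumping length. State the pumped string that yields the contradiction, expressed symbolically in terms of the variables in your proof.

Assume L is regular. Let p be the pumping length given by the pumping lemma.
Let w = a^p b^{p+1} ∈ L; note |w| = 2p+1 ≥ p.
The pumping lemma gives a decomposition w = xyz where |xy| ≤ p and y is nonempty.
Since the first p symbols of w are all a's and |xy| ≤ p, y lies entirely in the leading a-block: y = a^k for some k with 1 ≤ k ≤ p.
Pump with i = 2: xy^2z = a^{p+k} b^{p+1}. For this to lie in L we would need p+1 = (p+k)+1, which forces k = 0. But k ≥ 1, so xy^2z ∉ L.
Contradiction. Therefore L is not regular.

a^{p+k} b^{p+1}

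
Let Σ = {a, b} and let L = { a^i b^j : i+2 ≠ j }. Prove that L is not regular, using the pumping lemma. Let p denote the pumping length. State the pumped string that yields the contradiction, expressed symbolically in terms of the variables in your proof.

a^{p+p!} b^{p+p!+2}

Suppose for contradiction that L is regular, and let p be the pumping length.
Choose w = a^p b^{p+p!+2}. Since p ≠ (p+p!+2)-2 = p+p!, w ∈ L; and |w| ≥ p.
The pumping lemma gives a decomposition w = xyz where |xy| ≤ p and |y| > 0.
The first p characters of w are a's, so xy (and hence y) consists only of a's. Write y = a^k, 1 ≤ k ≤ p.
Since 1 ≤ k ≤ p, k divides p!; set t = 1 + p!/k. Then xy^t z has p + (p!/k)·k = p + p! copies of a. Now the a-count is p+p! and (b-count)-2 = (p+p!+2)-2 = p+p!, so i+2 ≠ j fails. So xy^t z = a^{p+p!} b^{p+p!+2} ∉ L.
This is a contradiction; hence L is not regular.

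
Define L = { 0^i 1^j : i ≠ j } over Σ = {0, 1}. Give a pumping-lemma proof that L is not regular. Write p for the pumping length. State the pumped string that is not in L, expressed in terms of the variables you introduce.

0^{p+p!} 1^{p+p!}

Assume L is regular; let p be its pumping constant.
Choose w = 0^p 1^{p+p!}. Since p ≠ p+p!, w ∈ L; and |w| ≥ p.
By the pumping lemma, w = xyz with |xy| ≤ p and y is nonempty.
Since the first p symbols of w are all 0's and |xy| ≤ p, y lies entirely in the leading 0-block: y = 0^k for some k with 1 ≤ k ≤ p.
Since 1 ≤ k ≤ p, k divides p!; set t = 1 + p!/k. Then xy^t z has p + (p!/k)·k = p + p! copies of 0. Now the 0-count equals the 1-count, so i ≠ j fails. So xy^t z = 0^{p+p!} 1^{p+p!} ∉ L.
Contradiction. Therefore L is not regular.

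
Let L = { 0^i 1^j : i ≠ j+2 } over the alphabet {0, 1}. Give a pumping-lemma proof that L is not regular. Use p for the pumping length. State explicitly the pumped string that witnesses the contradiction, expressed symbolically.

Toward a contradiction, assume L is regular with pumping length p.
Choose w = 0^p 1^{p+p!-2}. Since p ≠ (p+p!-2)+2 = p+p!, w ∈ L; and |w| ≥ p.
Write w = xyz as guaranteed by the lemma, with |xy| ≤ p and |y| ≥ 1.
The first p characters of w are 0's, so xy (and hence y) consists only of 0's. Write y = 0^k, 1 ≤ k ≤ p.
Since 1 ≤ k ≤ p, k divides p!; set t = 1 + p!/k. Then xy^t z has p + (p!/k)·k = p + p! copies of 0. Now the 0-count is p+p! and (1-count)+2 = (p+p!-2)+2 = p+p!, so i ≠ j+2 fails. So xy^t z = 0^{p+p!} 1^{p+p!-2} ∉ L.
Contradiction. Therefore L is not regular.

0^{p+p!} 1^{p+p!-2}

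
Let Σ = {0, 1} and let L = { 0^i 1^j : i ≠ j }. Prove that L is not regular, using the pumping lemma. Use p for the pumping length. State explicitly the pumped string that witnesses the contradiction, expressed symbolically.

0^{p+p!} 1^{p+p!}

Suppose for contradiction that L is regular, and let p be the pumping length.
Choose w = 0^p 1^{p+p!}. Since p ≠ p+p!, w ∈ L; and |w| ≥ p.
By the pumping lemma, w = xyz with |xy| ≤ p and y is nonempty.
Since the first p symbols of w are all 0's and |xy| ≤ p, y lies entirely in the leading 0-block: y = 0^k for some k with 1 ≤ k ≤ p.
Since 1 ≤ k ≤ p, k divides p!; set t = 1 + p!/k. Then xy^t z has p + (p!/k)·k = p + p! copies of 0. Now the 0-count equals the 1-count, so i ≠ j fails. So xy^t z = 0^{p+p!} 1^{p+p!} ∉ L.
Contradiction. Therefore L is not regular.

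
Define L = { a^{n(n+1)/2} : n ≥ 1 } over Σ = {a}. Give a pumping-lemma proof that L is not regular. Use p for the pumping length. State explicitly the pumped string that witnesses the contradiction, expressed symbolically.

a^{p(p+1)/2+k}

Assume L is regular. Let p be the pumping length given by the pumping lemma.
Take w = a^{p(p+1)/2} ∈ L with |w| = p(p+1)/2 ≥ p.
By the pumping lemma, w = xyz with |xy| ≤ p and y is nonempty.
Then y = a^k for some k with 1 ≤ k ≤ p.
Pump with i = 2: xy^2z = a^{p(p+1)/2+k}. Since 1 ≤ k ≤ p, p(p+1)/2 < p(p+1)/2+k ≤ p(p+1)/2+p < (p+1)(p+2)/2, so p(p+1)/2+k is strictly between consecutive triangular numbers. So xy^2z ∉ L.
Contradiction. Therefore L is not regular.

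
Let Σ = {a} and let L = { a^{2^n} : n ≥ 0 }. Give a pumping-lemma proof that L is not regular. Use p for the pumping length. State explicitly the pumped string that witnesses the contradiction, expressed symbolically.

Assume L is regular; let p be its pumping constant.
Take w = a^{2^p} ∈ L with |w| = 2^p ≥ p.
By the pumping lemma, w = xyz with |xy| ≤ p and |y| ≥ 1.
Then y = a^k for some k with 1 ≤ k ≤ p.
Pump with i = 2: xy^2z = a^{2^p+k}. Since 1 ≤ k ≤ p < 2^p, we have 2^p < 2^p+k < 2^{p+1}, so 2^p+k is not a power of 2. So xy^2z ∉ L.
Contradiction. Therefore L is not regular.

a^{2^p+k}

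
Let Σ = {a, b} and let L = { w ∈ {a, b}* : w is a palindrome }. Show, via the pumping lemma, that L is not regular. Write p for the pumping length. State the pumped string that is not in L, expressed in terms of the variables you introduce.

Toward a contradiction, assume L is regular with pumping length p.
Take w = a^p b a^p, a palindrome of length 2p+1 ≥ p.
The pumping lemma gives a decomposition w = xyz where |xy| ≤ p and |y| > 0.
The first p characters of w are a's, so xy (and hence y) consists only of a's. Write y = a^k, 1 ≤ k ≤ p.
Pump with i = 2: xy^2z = a^{p+k} b a^p. Its reverse is a^p b a^{p+k}, which differs from xy^2z since k ≥ 1. So xy^2z is not a palindrome and xy^2z ∉ L.
This is a contradiction; hence L is not regular.

a^{p+k} b a^p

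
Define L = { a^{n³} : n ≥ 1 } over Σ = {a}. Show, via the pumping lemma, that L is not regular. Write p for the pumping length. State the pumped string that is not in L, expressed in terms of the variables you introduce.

a^{p³+k}

Toward a contradiction, assume L is regular with pumping length p.
Take w = a^{p³} ∈ L with |w| = p³ ≥ p.
Write w = xyz as guaranteed by the lemma, with |xy| ≤ p and |y| ≥ 1.
Then y = a^k for some k with 1 ≤ k ≤ p.
Pump with i = 2: xy^2z = a^{p³+k}. Since 1 ≤ k ≤ p, p³ < p³+k ≤ p³+p < p³+3p²+3p+1 = (p+1)³, so p³+k is not a perfect cube. So xy^2z ∉ L.
This contradicts the pumping lemma, so L is not regular.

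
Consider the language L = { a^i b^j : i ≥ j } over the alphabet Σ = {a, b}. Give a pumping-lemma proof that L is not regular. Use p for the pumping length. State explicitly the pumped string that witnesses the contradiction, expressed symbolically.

Assume L is regular; let p be its pumping constant.
Choose w = a^p b^p ∈ L, with |w| = 2p ≥ p.
By the pumping lemma, w = xyz with |xy| ≤ p and y is nonempty.
Since the first p symbols of w are all a's and |xy| ≤ p, y lies entirely in the leading a-block: y = a^k for some k with 1 ≤ k ≤ p.
Consider xy^0z = xz = a^{p-k} b^p. Since k ≥ 1, the a-count p-k is less than p, so i ≥ j fails; thus xz ∉ L.
This contradicts the pumping lemma, so L is not regular.

a^{p-k} b^p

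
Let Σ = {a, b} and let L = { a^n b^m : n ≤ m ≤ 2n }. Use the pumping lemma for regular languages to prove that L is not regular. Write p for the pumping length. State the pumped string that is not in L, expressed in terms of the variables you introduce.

a^{p+k} b^p

Suppose for contradiction that L is regular, and let p be the pumping length.
Take w = a^p b^p ∈ L (since p ≤ p ≤ 2p), with |w| = 2p ≥ p.
By the pumping lemma, w = xyz with |xy| ≤ p and y is nonempty.
Because |xy| ≤ p and w begins with p copies of a, we have y = a^k with 1 ≤ k ≤ p.
Pump with i = 2: xy^2z = a^{p+k} b^p. Now n = p+k > p = m, so the condition n ≤ m fails. Thus xy^2z ∉ L.
This is a contradiction; hence L is not regular.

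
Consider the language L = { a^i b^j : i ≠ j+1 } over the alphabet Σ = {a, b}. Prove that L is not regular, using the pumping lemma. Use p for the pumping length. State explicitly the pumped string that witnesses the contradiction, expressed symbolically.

Assume L is regular; let p be its pumping constant.
Choose w = a^p b^{p+p!-1}. Since p ≠ (p+p!-1)+1 = p+p!, w ∈ L; and |w| ≥ p.
Write w = xyz as guaranteed by the lemma, with |xy| ≤ p and |y| > 0.
Since the first p symbols of w are all a's and |xy| ≤ p, y lies entirely in the leading a-block: y = a^k for some k with 1 ≤ k ≤ p.
Since 1 ≤ k ≤ p, k divides p!; set t = 1 + p!/k. Then xy^t z has p + (p!/k)·k = p + p! copies of a. Now the a-count is p+p! and (b-count)+1 = (p+p!-1)+1 = p+p!, so i ≠ j+1 fails. So xy^t z = a^{p+p!} b^{p+p!-1} ∉ L.
This is a contradiction; hence L is not regular.

a^{p+p!} b^{p+p!-1}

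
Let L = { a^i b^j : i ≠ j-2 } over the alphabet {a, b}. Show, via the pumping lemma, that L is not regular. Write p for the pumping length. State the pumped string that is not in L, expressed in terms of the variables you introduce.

Assume L is regular. Let p be the pumping length given by the pumping lemma.
Choose w = a^p b^{p+p!+2}. Since p ≠ (p+p!+2)-2 = p+p!, w ∈ L; and |w| ≥ p.
By the pumping lemma, w = xyz with |xy| ≤ p and y is nonempty.
Since the first p symbols of w are all a's and |xy| ≤ p, y lies entirely in the leading a-block: y = a^k for some k with 1 ≤ k ≤ p.
Since 1 ≤ k ≤ p, k divides p!; set t = 1 + p!/k. Then xy^t z has p + (p!/k)·k = p + p! copies of a. Now the a-count is p+p! and (b-count)-2 = (p+p!+2)-2 = p+p!, so i ≠ j-2 fails. So xy^t z = a^{p+p!} b^{p+p!+2} ∉ L.
Contradiction. Therefore L is not regular.

a^{p+p!} b^{p+p!+2}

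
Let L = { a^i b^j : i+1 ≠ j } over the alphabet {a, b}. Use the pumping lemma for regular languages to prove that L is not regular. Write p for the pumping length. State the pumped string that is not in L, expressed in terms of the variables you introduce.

a^{p+p!} b^{p+p!+1}

Assume L is regular; let p be its pumping constant.
Choose w = a^p b^{p+p!+1}. Since p ≠ (p+p!+1)-1 = p+p!, w ∈ L; and |w| ≥ p.
The pumping lemma gives a decomposition w = xyz where |xy| ≤ p and y is nonempty.
Because |xy| ≤ p and w begins with p copies of a, we have y = a^k with 1 ≤ k ≤ p.
Since 1 ≤ k ≤ p, k divides p!; set t = 1 + p!/k. Then xy^t z has p + (p!/k)·k = p + p! copies of a. Now the a-count is p+p! and (b-count)-1 = (p+p!+1)-1 = p+p!, so i+1 ≠ j fails. So xy^t z = a^{p+p!} b^{p+p!+1} ∉ L.
Contradiction. Therefore L is not regular.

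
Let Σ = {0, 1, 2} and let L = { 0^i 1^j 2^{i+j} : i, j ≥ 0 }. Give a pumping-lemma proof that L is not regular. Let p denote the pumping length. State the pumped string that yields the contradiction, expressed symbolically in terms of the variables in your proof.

Assume L is regular; let p be its pumping constant.
Take w = 0^p 1^p 2^{2p} ∈ L (with i=j=p, i+j=2p), |w| = 4p ≥ p.
Write w = xyz as guaranteed by the lemma, with |xy| ≤ p and y is nonempty.
Since the first p symbols of w are all 0's and |xy| ≤ p, y lies entirely in the leading 0-block: y = 0^k for some k with 1 ≤ k ≤ p.
Consider xy^2z = 0^{p+k} 1^p 2^{2p}. Now the 0- and 1-counts sum to 2p+k, but the 2-count is 2p ≠ 2p+k. So xy^2z ∉ L.
This is a contradiction; hence L is not regular.

0^{p+k} 1^p 2^{2p}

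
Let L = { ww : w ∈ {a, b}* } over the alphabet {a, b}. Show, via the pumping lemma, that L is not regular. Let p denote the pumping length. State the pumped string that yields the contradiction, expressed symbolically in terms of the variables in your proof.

Toward a contradiction, assume L is regular with pumping length p.
Take w = a^p b^p a^p b^p = uu where u = a^pb^p; then w ∈ L and |w| = 4p ≥ p.
The pumping lemma gives a decomposition w = xyz where |xy| ≤ p and |y| ≥ 1.
Since the first p symbols of w are all a's and |xy| ≤ p, y lies entirely in the leading a-block: y = a^k for some k with 1 ≤ k ≤ p.
Pump with i = 2: xy^2z = a^{p+k} b^p a^p b^p, of length 4p+k. Suppose this equals vv. The string starts with a and ends with b, so v does too; thus the boundary between the two copies of v is a b→a transition. There is exactly one such transition, at position 2p+k, so |v| = 2p+k and |vv| = 4p+2k ≠ 4p+k since k ≥ 1. So xy^2z ∉ L.
Contradiction. Therefore L is not regular.

a^{p+k} b^p a^p b^p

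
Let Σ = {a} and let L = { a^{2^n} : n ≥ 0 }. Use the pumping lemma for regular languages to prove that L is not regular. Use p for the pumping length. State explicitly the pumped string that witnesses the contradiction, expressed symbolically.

Assume L is regular. Let p be the pumping length given by the pumping lemma.
Take w = a^{2^p} ∈ L with |w| = 2^p ≥ p.
The pumping lemma gives a decomposition w = xyz where |xy| ≤ p and y is nonempty.
Then y = a^k for some k with 1 ≤ k ≤ p.
Pump with i = 2: xy^2z = a^{2^p+k}. Since 1 ≤ k ≤ p < 2^p, we have 2^p < 2^p+k < 2^{p+1}, so 2^p+k is not a power of 2. So xy^2z ∉ L.
This is a contradiction; hence L is not regular.

a^{2^p+k}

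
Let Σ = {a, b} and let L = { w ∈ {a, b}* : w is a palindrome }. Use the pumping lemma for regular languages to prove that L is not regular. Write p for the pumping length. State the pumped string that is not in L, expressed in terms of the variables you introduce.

Suppose for contradiction that L is regular, and let p be the pumping length.
Take w = a^p b a^p, a palindrome of length 2p+1 ≥ p.
The pumping lemma gives a decomposition w = xyz where |xy| ≤ p and y is nonempty.
Since the first p symbols of w are all a's and |xy| ≤ p, y lies entirely in the leading a-block: y = a^k for some k with 1 ≤ k ≤ p.
Pump with i = 2: xy^2z = a^{p+k} b a^p. Its reverse is a^p b a^{p+k}, which differs from xy^2z since k ≥ 1. So xy^2z is not a palindrome and xy^2z ∉ L.
Contradiction. Therefore L is not regular.

a^{p+k} b a^p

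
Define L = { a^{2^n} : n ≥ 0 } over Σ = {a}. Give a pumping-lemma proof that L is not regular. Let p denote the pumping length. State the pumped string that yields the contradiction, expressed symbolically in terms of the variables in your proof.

a^{2^p+k}

Toward a contradiction, assume L is regular with pumping length p.
Take w = a^{2^p} ∈ L with |w| = 2^p ≥ p.
By the pumping lemma, w = xyz with |xy| ≤ p and |y| > 0.
Then y = a^k for some k with 1 ≤ k ≤ p.
Pump with i = 2: xy^2z = a^{2^p+k}. Since 1 ≤ k ≤ p < 2^p, we have 2^p < 2^p+k < 2^{p+1}, so 2^p+k is not a power of 2. So xy^2z ∉ L.
Contradiction. Therefore L is not regular.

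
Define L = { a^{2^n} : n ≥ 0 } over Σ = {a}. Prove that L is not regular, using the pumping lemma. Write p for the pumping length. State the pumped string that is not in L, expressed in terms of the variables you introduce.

Toward a contradiction, assume L is regular with pumping length p.
Take w = a^{2^p} ∈ L with |w| = 2^p ≥ p.
Write w = xyz as guaranteed by the lemma, with |xy| ≤ p and |y| > 0.
Then y = a^k for some k with 1 ≤ k ≤ p.
Pump with i = 2: xy^2z = a^{2^p+k}. Since 1 ≤ k ≤ p < 2^p, we have 2^p < 2^p+k < 2^{p+1}, so 2^p+k is not a power of 2. So xy^2z ∉ L.
Contradiction. Therefore L is not regular.

a^{2^p+k}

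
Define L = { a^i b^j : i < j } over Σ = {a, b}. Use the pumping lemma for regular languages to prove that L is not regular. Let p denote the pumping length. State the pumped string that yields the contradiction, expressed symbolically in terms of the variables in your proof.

Suppose for contradiction that L is regular, and let p be the pumping length.
Choose w = a^p b^{p+1} ∈ L, with |w| = 2p+1 ≥ p.
The pumping lemma gives a decomposition w = xyz where |xy| ≤ p and |y| ≥ 1.
The first p characters of w are a's, so xy (and hence y) consists only of a's. Write y = a^k, 1 ≤ k ≤ p.
Consider xy^2z = a^{p+k} b^{p+1}. Since k ≥ 1, the a-count p+k is at least p+1, so i < j fails; thus xy^2z ∉ L.
Contradiction. Therefore L is not regular.

a^{p+k} b^{p+1}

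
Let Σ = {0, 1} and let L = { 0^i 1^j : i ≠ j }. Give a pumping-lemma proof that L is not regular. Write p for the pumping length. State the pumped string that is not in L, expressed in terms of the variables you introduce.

Assume L is regular. Let p be the pumping length given by the pumping lemma.
Choose w = 0^p 1^{p+p!}. Since p ≠ p+p!, w ∈ L; and |w| ≥ p.
Write w = xyz as guaranteed by the lemma, with |xy| ≤ p and |y| > 0.
Because |xy| ≤ p and w begins with p copies of 0, we have y = 0^k with 1 ≤ k ≤ p.
Since 1 ≤ k ≤ p, k divides p!; set t = 1 + p!/k. Then xy^t z has p + (p!/k)·k = p + p! copies of 0. Now the 0-count equals the 1-count, so i ≠ j fails. So xy^t z = 0^{p+p!} 1^{p+p!} ∉ L.
Contradiction. Therefore L is not regular.

0^{p+p!} 1^{p+p!}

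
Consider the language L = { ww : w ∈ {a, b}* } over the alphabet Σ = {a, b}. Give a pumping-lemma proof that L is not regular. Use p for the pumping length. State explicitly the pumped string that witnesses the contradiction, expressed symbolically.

Suppose for contradiction that L is regular, and let p be the pumping length.
Take w = a^p b^p a^p b^p = uu where u = a^pb^p; then w ∈ L and |w| = 4p ≥ p.
By the pumping lemma, w = xyz with |xy| ≤ p and |y| ≥ 1.
Since the first p symbols of w are all a's and |xy| ≤ p, y lies entirely in the leading a-block: y = a^k for some k with 1 ≤ k ≤ p.
Pump with i = 2: xy^2z = a^{p+k} b^p a^p b^p, of length 4p+k. Suppose this equals vv. The string starts with a and ends with b, so v does too; thus the boundary between the two copies of v is a b→a transition. There is exactly one such transition, at position 2p+k, so |v| = 2p+k and |vv| = 4p+2k ≠ 4p+k since k ≥ 1. So xy^2z ∉ L.
This contradicts the pumping lemma, so L is not regular.

a^{p+k} b^p a^p b^p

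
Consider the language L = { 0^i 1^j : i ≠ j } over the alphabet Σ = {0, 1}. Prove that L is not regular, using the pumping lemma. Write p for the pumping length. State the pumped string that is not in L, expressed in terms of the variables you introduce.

0^{p+p!} 1^{p+p!}

Toward a contradiction, assume L is regular with pumping length p.
Choose w = 0^p 1^{p+p!}. Since p ≠ p+p!, w ∈ L; and |w| ≥ p.
By the pumping lemma, w = xyz with |xy| ≤ p and |y| > 0.
Since the first p symbols of w are all 0's and |xy| ≤ p, y lies entirely in the leading 0-block: y = 0^k for some k with 1 ≤ k ≤ p.
Since 1 ≤ k ≤ p, k divides p!; set t = 1 + p!/k. Then xy^t z has p + (p!/k)·k = p + p! copies of 0. Now the 0-count equals the 1-count, so i ≠ j fails. So xy^t z = 0^{p+p!} 1^{p+p!} ∉ L.
This is a contradiction; hence L is not regular.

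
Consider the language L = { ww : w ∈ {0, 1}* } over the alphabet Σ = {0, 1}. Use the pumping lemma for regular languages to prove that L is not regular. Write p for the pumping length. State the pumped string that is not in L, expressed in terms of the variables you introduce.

Suppose for contradiction that L is regular, and let p be the pumping length.
Take w = 0^p 1^p 0^p 1^p = uu where u = 0^p1^p; then w ∈ L and |w| = 4p ≥ p.
The pumping lemma gives a decomposition w = xyz where |xy| ≤ p and y is nonempty.
The first p characters of w are 0's, so xy (and hence y) consists only of 0's. Write y = 0^k, 1 ≤ k ≤ p.
Pump with i = 2: xy^2z = 0^{p+k} 1^p 0^p 1^p, of length 4p+k. Suppose this equals vv. The string starts with 0 and ends with 1, so v does too; thus the boundary between the two copies of v is a 1→0 transition. There is exactly one such transition, at position 2p+k, so |v| = 2p+k and |vv| = 4p+2k ≠ 4p+k since k ≥ 1. So xy^2z ∉ L.
This contradicts the pumping lemma, so L is not regular.

0^{p+k} 1^p 0^p 1^p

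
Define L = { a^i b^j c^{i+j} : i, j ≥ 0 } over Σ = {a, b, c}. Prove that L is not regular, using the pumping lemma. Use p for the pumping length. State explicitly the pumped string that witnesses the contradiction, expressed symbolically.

a^{p+k} b^p c^{2p}

Assume L is regular. Let p be the pumping length given by the pumping lemma.
Take w = a^p b^p c^{2p} ∈ L (with i=j=p, i+j=2p), |w| = 4p ≥ p.
By the pumping lemma, w = xyz with |xy| ≤ p and |y| > 0.
Because |xy| ≤ p and w begins with p copies of a, we have y = a^k with 1 ≤ k ≤ p.
Consider xy^2z = a^{p+k} b^p c^{2p}. Now the a- and b-counts sum to 2p+k, but the c-count is 2p ≠ 2p+k. So xy^2z ∉ L.
Contradiction. Therefore L is not regular.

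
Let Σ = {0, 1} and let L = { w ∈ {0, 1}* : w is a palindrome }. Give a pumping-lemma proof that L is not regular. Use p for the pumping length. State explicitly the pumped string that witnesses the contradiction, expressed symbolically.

0^{p+k} 1 0^p

Suppose for contradiction that L is regular, and let p be the pumping length.
Take w = 0^p 1 0^p, a palindrome of length 2p+1 ≥ p.
By the pumping lemma, w = xyz with |xy| ≤ p and y is nonempty.
Because |xy| ≤ p and w begins with p copies of 0, we have y = 0^k with 1 ≤ k ≤ p.
Pump with i = 2: xy^2z = 0^{p+k} 1 0^p. Its reverse is 0^p 1 0^{p+k}, which differs from xy^2z since k ≥ 1. So xy^2z is not a palindrome and xy^2z ∉ L.
Contradiction. Therefore L is not regular.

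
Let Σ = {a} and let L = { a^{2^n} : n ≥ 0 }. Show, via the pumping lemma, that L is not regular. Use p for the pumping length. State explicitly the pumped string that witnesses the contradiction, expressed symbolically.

a^{2^p+k}

Toward a contradiction, assume L is regular with pumping length p.
Take w = a^{2^p} ∈ L with |w| = 2^p ≥ p.
The pumping lemma gives a decomposition w = xyz where |xy| ≤ p and |y| > 0.
Then y = a^k for some k with 1 ≤ k ≤ p.
Pump with i = 2: xy^2z = a^{2^p+k}. Since 1 ≤ k ≤ p < 2^p, we have 2^p < 2^p+k < 2^{p+1}, so 2^p+k is not a power of 2. So xy^2z ∉ L.
This contradicts the pumping lemma, so L is not regular.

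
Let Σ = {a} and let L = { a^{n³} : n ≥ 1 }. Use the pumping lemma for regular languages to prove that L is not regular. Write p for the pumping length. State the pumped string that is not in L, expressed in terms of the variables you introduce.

a^{p³+k}

Toward a contradiction, assume L is regular with pumping length p.
Take w = a^{p³} ∈ L with |w| = p³ ≥ p.
By the pumping lemma, w = xyz with |xy| ≤ p and y is nonempty.
Then y = a^k for some k with 1 ≤ k ≤ p.
Pump with i = 2: xy^2z = a^{p³+k}. Since 1 ≤ k ≤ p, p³ < p³+k ≤ p³+p < p³+3p²+3p+1 = (p+1)³, so p³+k is not a perfect cube. So xy^2z ∉ L.
This contradicts the pumping lemma, so L is not regular.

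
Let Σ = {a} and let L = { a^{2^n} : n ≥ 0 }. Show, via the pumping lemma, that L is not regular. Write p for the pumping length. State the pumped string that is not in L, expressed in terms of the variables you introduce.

a^{2^p+k}

Toward a contradiction, assume L is regular with pumping length p.
Take w = a^{2^p} ∈ L with |w| = 2^p ≥ p.
The pumping lemma gives a decomposition w = xyz where |xy| ≤ p and |y| > 0.
Then y = a^k for some k with 1 ≤ k ≤ p.
Pump with i = 2: xy^2z = a^{2^p+k}. Since 1 ≤ k ≤ p < 2^p, we have 2^p < 2^p+k < 2^{p+1}, so 2^p+k is not a power of 2. So xy^2z ∉ L.
Contradiction. Therefore L is not regular.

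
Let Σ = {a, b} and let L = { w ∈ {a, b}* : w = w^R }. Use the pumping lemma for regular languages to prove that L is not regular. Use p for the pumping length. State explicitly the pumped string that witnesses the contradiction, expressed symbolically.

a^{p+k} b a^p

Assume L is regular. Let p be the pumping length given by the pumping lemma.
Take w = a^p b a^p, a palindrome of length 2p+1 ≥ p.
The pumping lemma gives a decomposition w = xyz where |xy| ≤ p and |y| ≥ 1.
Because |xy| ≤ p and w begins with p copies of a, we have y = a^k with 1 ≤ k ≤ p.
Pump with i = 2: xy^2z = a^{p+k} b a^p. Its reverse is a^p b a^{p+k}, which differs from xy^2z since k ≥ 1. So xy^2z is not a palindrome and xy^2z ∉ L.
This is a contradiction; hence L is not regular.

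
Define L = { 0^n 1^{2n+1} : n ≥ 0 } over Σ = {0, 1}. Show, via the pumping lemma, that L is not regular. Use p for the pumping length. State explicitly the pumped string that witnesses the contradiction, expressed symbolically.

Suppose for contradiction that L is regular, and let p be the pumping length.
Let w = 0^p 1^{2p+1} ∈ L; note |w| = 3p+1 ≥ p.
Write w = xyz as guaranteed by the lemma, with |xy| ≤ p and y is nonempty.
The first p characters of w are 0's, so xy (and hence y) consists only of 0's. Write y = 0^k, 1 ≤ k ≤ p.
Pump with i = 2: xy^2z = 0^{p+k} 1^{2p+1}. For this to lie in L we would need 2p+1 = 2(p+k)+1, which forces k = 0. But k ≥ 1, so xy^2z ∉ L.
Contradiction. Therefore L is not regular.

0^{p+k} 1^{2p+1}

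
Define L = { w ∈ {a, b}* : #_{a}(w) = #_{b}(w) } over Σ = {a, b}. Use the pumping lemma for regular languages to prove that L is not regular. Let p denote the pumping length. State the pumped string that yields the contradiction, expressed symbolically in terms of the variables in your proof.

a^{p+k} b^p

Assume L is regular; let p be its pumping constant.
Choose w = a^p b^p ∈ L with |w| = 2p ≥ p.
By the pumping lemma, w = xyz with |xy| ≤ p and y is nonempty.
Because |xy| ≤ p and w begins with p copies of a, we have y = a^k with 1 ≤ k ≤ p.
Pump with i = 2: xy^2z = a^{p+k} b^p has p+k occurrences of a but only p of b. Since k ≥ 1 the counts differ, so xy^2z ∉ L.
This contradicts the pumping lemma, so L is not regular.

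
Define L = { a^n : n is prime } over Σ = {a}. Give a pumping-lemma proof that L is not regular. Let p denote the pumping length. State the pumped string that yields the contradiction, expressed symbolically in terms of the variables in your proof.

Assume L is regular; let p be its pumping constant.
Let q be a prime with q ≥ p+2 (infinitely many primes exist), and take w = a^q ∈ L with |w| = q ≥ p.
By the pumping lemma, w = xyz with |xy| ≤ p and |y| ≥ 1.
Then y = a^k for some k with 1 ≤ k ≤ p.
Since 1 ≤ k ≤ p, |xz| = q-k. Pump with i = q+1: |xy^{q+1}z| = (q-k)+(q+1)k = q+qk = q(1+k), which is composite (both factors ≥ 2). So xy^{q+1}z = a^{q(1+k)} ∉ L.
Contradiction. Therefore L is not regular.

a^{q(1+k)}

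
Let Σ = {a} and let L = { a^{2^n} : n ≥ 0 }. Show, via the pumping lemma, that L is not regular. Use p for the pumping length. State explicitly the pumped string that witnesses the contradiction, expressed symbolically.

a^{2^p+k}

Toward a contradiction, assume L is regular with pumping length p.
Take w = a^{2^p} ∈ L with |w| = 2^p ≥ p.
The pumping lemma gives a decomposition w = xyz where |xy| ≤ p and y is nonempty.
Then y = a^k for some k with 1 ≤ k ≤ p.
Pump with i = 2: xy^2z = a^{2^p+k}. Since 1 ≤ k ≤ p < 2^p, we have 2^p < 2^p+k < 2^{p+1}, so 2^p+k is not a power of 2. So xy^2z ∉ L.
This is a contradiction; hence L is not regular.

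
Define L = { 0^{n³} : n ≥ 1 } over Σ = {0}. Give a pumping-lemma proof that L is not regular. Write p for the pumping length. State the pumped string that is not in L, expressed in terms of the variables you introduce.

Suppose for contradiction that L is regular, and let p be the pumping length.
Take w = 0^{p³} ∈ L with |w| = p³ ≥ p.
Write w = xyz as guaranteed by the lemma, with |xy| ≤ p and |y| > 0.
Then y = 0^k for some k with 1 ≤ k ≤ p.
Pump with i = 2: xy^2z = 0^{p³+k}. Since 1 ≤ k ≤ p, p³ < p³+k ≤ p³+p < p³+3p²+3p+1 = (p+1)³, so p³+k is not a perfect cube. So xy^2z ∉ L.
Contradiction. Therefore L is not regular.

0^{p³+k}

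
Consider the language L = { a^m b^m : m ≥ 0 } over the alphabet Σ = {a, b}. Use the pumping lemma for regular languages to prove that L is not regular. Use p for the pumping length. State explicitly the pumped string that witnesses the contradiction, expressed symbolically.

a^{p+k} b^p

Suppose for contradiction that L is regular, and let p be the pumping length.
Choose w = a^p b^p, which is in L with |w| = 2p ≥ p.
The pumping lemma gives a decomposition w = xyz where |xy| ≤ p and y is nonempty.
The first p characters of w are a's, so xy (and hence y) consists only of a's. Write y = a^k, 1 ≤ k ≤ p.
Pump with i = 2: xy^2z = a^{p+k} b^p. For this to lie in L we would need p = p+k, which forces k = 0. But k ≥ 1, so xy^2z ∉ L.
This is a contradiction; hence L is not regular.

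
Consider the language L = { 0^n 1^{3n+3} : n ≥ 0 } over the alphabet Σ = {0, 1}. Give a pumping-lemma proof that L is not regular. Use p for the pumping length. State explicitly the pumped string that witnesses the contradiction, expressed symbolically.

Toward a contradiction, assume L is regular with pumping length p.
Let w = 0^p 1^{3p+3} ∈ L; note |w| = 4p+3 ≥ p.
The pumping lemma gives a decomposition w = xyz where |xy| ≤ p and y is nonempty.
Since the first p symbols of w are all 0's and |xy| ≤ p, y lies entirely in the leading 0-block: y = 0^k for some k with 1 ≤ k ≤ p.
Pump with i = 2: xy^2z = 0^{p+k} 1^{3p+3}. For this to lie in L we would need 3p+3 = 3(p+k)+3, which forces k = 0. But k ≥ 1, so xy^2z ∉ L.
Contradiction. Therefore L is not regular.

0^{p+k} 1^{3p+3}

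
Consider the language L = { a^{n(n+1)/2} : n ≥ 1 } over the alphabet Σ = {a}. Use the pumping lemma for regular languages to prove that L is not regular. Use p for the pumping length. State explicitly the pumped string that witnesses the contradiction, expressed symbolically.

a^{p(p+1)/2+k}

Toward a contradiction, assume L is regular with pumping length p.
Take w = a^{p(p+1)/2} ∈ L with |w| = p(p+1)/2 ≥ p.
Write w = xyz as guaranteed by the lemma, with |xy| ≤ p and y is nonempty.
Then y = a^k for some k with 1 ≤ k ≤ p.
Pump with i = 2: xy^2z = a^{p(p+1)/2+k}. Since 1 ≤ k ≤ p, p(p+1)/2 < p(p+1)/2+k ≤ p(p+1)/2+p < (p+1)(p+2)/2, so p(p+1)/2+k is strictly between consecutive triangular numbers. So xy^2z ∉ L.
Contradiction. Therefore L is not regular.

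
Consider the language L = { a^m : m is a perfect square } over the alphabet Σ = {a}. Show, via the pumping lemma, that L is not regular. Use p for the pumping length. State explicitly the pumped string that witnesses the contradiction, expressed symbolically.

Suppose for contradiction that L is regular, and let p be the pumping length.
Take w = a^{p²} ∈ L with |w| = p² ≥ p.
Write w = xyz as guaranteed by the lemma, with |xy| ≤ p and y is nonempty.
Then y = a^k for some k with 1 ≤ k ≤ p.
Pump with i = 2: xy^2z = a^{p²+k}. Since 1 ≤ k ≤ p, p² < p²+k ≤ p²+p < (p+1)², so p²+k lies strictly between consecutive squares and is not a perfect square. So xy^2z ∉ L.
This is a contradiction; hence L is not regular.

a^{p²+k}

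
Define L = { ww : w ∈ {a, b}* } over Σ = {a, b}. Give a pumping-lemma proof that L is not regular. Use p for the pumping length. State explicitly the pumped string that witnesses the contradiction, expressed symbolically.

Suppose for contradiction that L is regular, and let p be the pumping length.
Take w = a^p b^p a^p b^p = uu where u = a^pb^p; then w ∈ L and |w| = 4p ≥ p.
The pumping lemma gives a decomposition w = xyz where |xy| ≤ p and y is nonempty.
Because |xy| ≤ p and w begins with p copies of a, we have y = a^k with 1 ≤ k ≤ p.
Pump with i = 2: xy^2z = a^{p+k} b^p a^p b^p, of length 4p+k. Suppose this equals vv. The string starts with a and ends with b, so v does too; thus the boundary between the two copies of v is a b→a transition. There is exactly one such transition, at position 2p+k, so |v| = 2p+k and |vv| = 4p+2k ≠ 4p+k since k ≥ 1. So xy^2z ∉ L.
Contradiction. Therefore L is not regular.

a^{p+k} b^p a^p b^p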